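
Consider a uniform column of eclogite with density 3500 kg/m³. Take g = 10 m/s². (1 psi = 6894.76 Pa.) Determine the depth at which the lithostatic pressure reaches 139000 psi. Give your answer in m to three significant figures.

h = P/(ρg) = 139000 psi / (3500 kg/m³ × 10 m/s²) = 9.584×10^8 Pa / 35000 Pa/m = 27382 m

27400 m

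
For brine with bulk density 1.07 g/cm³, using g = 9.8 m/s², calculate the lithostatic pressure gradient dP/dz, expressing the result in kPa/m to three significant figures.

dP/dz = ρg = 1070 kg/m³ × 9.8 m/s² = 10486 Pa/m
= 10486 Pa/m × (1 kPa/m / 1000.0 Pa/m) = 10.486 kPa/m

10.5 kPa/m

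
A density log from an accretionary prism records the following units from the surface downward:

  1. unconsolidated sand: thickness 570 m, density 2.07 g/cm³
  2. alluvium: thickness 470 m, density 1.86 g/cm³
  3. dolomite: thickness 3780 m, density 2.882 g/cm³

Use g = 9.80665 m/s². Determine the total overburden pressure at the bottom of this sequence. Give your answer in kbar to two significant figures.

unconsolidated sand: 2070 kg/m³ × 9.80665 m/s² × 570 m = 1.157×10^7 Pa = 0.1157 kbar
alluvium: 1860 kg/m³ × 9.80665 m/s² × 470 m = 8.573×10^6 Pa = 0.08573 kbar
dolomite: 2882 kg/m³ × 9.80665 m/s² × 3780 m = 1.068×10^8 Pa = 1.068 kbar
Total = 0.1157 + 0.08573 + 1.068 = 1.2698 kbar

1.3 kbar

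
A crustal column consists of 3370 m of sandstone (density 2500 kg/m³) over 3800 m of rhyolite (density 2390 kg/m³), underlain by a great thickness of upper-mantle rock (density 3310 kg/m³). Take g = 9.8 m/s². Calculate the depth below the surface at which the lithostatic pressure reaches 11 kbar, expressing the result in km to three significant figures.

35.8 km

Pressure at base of upper layers: 2500×9.8×3370 + 2390×9.8×3800 = 1.716×10^8 Pa = 1.716 kbar
Remaining pressure to be supplied by upper-mantle rock: 1.100×10^9 − 1.716×10^8 = 9.284×10^8 Pa
Additional depth in upper-mantle rock = 9.284×10^8 Pa / (3310 kg/m³ × 9.8 m/s²) = 28622 m
Total depth = 7170 m + 28622 m = 35792 m
= 35.792 km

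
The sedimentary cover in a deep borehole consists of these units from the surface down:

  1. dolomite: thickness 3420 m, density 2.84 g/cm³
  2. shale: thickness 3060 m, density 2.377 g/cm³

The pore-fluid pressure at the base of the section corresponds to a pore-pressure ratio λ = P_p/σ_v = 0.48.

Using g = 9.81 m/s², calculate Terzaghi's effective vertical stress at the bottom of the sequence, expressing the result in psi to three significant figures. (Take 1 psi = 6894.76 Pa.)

Overburden (lithostatic) stress σ_v:
dolomite: 2840 kg/m³ × 9.81 m/s² × 3420 m = 9.528×10^7 Pa = 95.28 MPa
shale: 2377 kg/m³ × 9.81 m/s² × 3060 m = 7.135×10^7 Pa = 71.35 MPa
Total = 95.28 + 71.35 = 166.64 MPa
Pore pressure P_p = λ·σ_v = 0.48 × 166.6 MPa = 79.99 MPa
Effective stress σ' = σ_v − P_p = 166.6 − 79.99 = 86.651 MPa = 12568 psi

12600 psi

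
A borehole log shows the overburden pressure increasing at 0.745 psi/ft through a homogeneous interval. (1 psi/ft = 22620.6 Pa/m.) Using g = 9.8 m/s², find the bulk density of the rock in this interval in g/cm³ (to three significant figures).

1.72 g/cm³

ρ = (dP/dz)/g = 0.745 psi/ft / 9.8 m/s² = 16852 Pa/m / 9.8 m/s² = 1719.6 kg/m³
= 1.720 g/cm³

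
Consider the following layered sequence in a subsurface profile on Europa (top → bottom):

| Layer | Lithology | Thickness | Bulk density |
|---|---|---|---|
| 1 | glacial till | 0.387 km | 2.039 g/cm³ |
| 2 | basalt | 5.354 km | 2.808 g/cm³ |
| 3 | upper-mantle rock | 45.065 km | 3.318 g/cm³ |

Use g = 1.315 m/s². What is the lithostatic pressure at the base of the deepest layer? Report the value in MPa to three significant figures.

217 MPa

glacial till: 2039 kg/m³ × 1.315 m/s² × 387 m = 1.038×10^6 Pa = 1.038 MPa
basalt: 2808 kg/m³ × 1.315 m/s² × 5354 m = 1.977×10^7 Pa = 19.77 MPa
upper-mantle rock: 3318 kg/m³ × 1.315 m/s² × 45065 m = 1.966×10^8 Pa = 196.6 MPa
Total = 1.038 + 19.77 + 196.6 = 217.43 MPa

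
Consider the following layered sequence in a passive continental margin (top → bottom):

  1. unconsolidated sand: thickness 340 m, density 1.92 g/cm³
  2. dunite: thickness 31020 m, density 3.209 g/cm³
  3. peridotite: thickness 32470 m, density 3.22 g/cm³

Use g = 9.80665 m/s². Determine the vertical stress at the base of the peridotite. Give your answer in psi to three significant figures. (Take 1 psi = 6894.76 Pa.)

unconsolidated sand: 1920 kg/m³ × 9.80665 m/s² × 340 m = 6.402×10^6 Pa = 928.5 psi
dunite: 3209 kg/m³ × 9.80665 m/s² × 31020 m = 9.762×10^8 Pa = 1.416×10^5 psi
peridotite: 3220 kg/m³ × 9.80665 m/s² × 32470 m = 1.025×10^9 Pa = 1.487×10^5 psi
Total = 928.5 + 1.416×10^5 + 1.487×10^5 = 2.9122×10^5 psi

291000 psi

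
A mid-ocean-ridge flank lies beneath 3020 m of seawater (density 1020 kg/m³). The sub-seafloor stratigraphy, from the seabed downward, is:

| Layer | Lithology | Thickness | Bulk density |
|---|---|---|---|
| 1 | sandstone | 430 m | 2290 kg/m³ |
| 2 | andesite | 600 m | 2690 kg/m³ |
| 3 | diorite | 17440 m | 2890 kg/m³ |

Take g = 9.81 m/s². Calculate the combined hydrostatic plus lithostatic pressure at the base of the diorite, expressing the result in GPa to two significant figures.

seawater: 1020 kg/m³ × 9.81 m/s² × 3020 m = 3.022×10^7 Pa = 0.03022 GPa
sandstone: 2290 kg/m³ × 9.81 m/s² × 430 m = 9.660×10^6 Pa = 9.660×10^-3 GPa
andesite: 2690 kg/m³ × 9.81 m/s² × 600 m = 1.583×10^7 Pa = 0.01583 GPa
diorite: 2890 kg/m³ × 9.81 m/s² × 17440 m = 4.944×10^8 Pa = 0.4944 GPa
Total = 0.03022 + 9.660×10^-3 + 0.01583 + 0.4944 = 0.55015 GPa

0.55 GPa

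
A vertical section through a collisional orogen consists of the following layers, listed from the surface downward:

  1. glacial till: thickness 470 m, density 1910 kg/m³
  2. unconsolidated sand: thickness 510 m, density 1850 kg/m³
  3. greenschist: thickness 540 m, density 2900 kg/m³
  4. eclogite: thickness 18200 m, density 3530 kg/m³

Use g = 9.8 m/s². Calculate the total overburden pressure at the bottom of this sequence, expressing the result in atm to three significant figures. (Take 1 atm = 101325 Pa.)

6540 atm

glacial till: 1910 kg/m³ × 9.8 m/s² × 470 m = 8.797×10^6 Pa = 86.82 atm
unconsolidated sand: 1850 kg/m³ × 9.8 m/s² × 510 m = 9.246×10^6 Pa = 91.25 atm
greenschist: 2900 kg/m³ × 9.8 m/s² × 540 m = 1.535×10^7 Pa = 151.5 atm
eclogite: 3530 kg/m³ × 9.8 m/s² × 18200 m = 6.296×10^8 Pa = 6214 atm
Total = 86.82 + 91.25 + 151.5 + 6214 = 6543.3 atm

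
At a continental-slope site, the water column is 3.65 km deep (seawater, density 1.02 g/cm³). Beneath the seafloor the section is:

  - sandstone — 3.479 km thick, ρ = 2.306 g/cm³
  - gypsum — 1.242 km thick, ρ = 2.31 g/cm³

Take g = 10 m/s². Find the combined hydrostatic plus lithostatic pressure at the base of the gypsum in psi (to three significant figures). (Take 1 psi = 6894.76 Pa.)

21200 psi

seawater: 1020 kg/m³ × 10 m/s² × 3650 m = 3.723×10^7 Pa = 5400 psi
sandstone: 2306 kg/m³ × 10 m/s² × 3479 m = 8.023×10^7 Pa = 11636 psi
gypsum: 2310 kg/m³ × 10 m/s² × 1242 m = 2.869×10^7 Pa = 4161 psi
Total = 5400 + 11636 + 4161 = 21197 psi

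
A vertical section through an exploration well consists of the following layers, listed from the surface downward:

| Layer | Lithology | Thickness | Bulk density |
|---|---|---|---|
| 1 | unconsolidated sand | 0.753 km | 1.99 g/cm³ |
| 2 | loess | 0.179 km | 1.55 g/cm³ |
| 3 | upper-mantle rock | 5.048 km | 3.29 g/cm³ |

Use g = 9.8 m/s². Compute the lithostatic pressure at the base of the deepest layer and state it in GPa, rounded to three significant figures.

unconsolidated sand: 1990 kg/m³ × 9.8 m/s² × 753 m = 1.469×10^7 Pa = 0.01469 GPa
loess: 1550 kg/m³ × 9.8 m/s² × 179 m = 2.719×10^6 Pa = 2.719×10^-3 GPa
upper-mantle rock: 3290 kg/m³ × 9.8 m/s² × 5048 m = 1.628×10^8 Pa = 0.1628 GPa
Total = 0.01469 + 2.719×10^-3 + 0.1628 = 0.18016 GPa

0.180 GPa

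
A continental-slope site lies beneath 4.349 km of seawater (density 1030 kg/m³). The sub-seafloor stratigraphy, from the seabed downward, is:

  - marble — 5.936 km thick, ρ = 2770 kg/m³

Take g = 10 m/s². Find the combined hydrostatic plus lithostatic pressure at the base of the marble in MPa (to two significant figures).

seawater: 1030 kg/m³ × 10 m/s² × 4349 m = 4.479×10^7 Pa = 44.79 MPa
marble: 2770 kg/m³ × 10 m/s² × 5936 m = 1.644×10^8 Pa = 164.4 MPa
Total = 44.79 + 164.4 = 209.22 MPa

210 MPa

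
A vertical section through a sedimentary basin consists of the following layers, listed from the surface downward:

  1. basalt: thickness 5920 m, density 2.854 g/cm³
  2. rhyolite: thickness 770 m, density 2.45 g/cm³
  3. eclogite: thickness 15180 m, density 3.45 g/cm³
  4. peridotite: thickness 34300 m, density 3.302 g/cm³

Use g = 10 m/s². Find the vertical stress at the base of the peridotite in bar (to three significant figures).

basalt: 2854 kg/m³ × 10 m/s² × 5920 m = 1.690×10^8 Pa = 1690 bar
rhyolite: 2450 kg/m³ × 10 m/s² × 770 m = 1.887×10^7 Pa = 188.7 bar
eclogite: 3450 kg/m³ × 10 m/s² × 15180 m = 5.237×10^8 Pa = 5237 bar
peridotite: 3302 kg/m³ × 10 m/s² × 34300 m = 1.133×10^9 Pa = 11326 bar
Total = 1690 + 188.7 + 5237 + 11326 = 18441 bar

18400 bar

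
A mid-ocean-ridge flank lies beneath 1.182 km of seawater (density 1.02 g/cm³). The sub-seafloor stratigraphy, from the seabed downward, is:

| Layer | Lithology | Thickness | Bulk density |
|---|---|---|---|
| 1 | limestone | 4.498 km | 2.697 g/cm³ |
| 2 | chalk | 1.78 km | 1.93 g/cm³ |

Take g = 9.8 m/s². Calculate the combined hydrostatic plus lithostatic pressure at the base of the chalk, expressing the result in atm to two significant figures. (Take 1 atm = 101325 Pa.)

1600 atm

seawater: 1020 kg/m³ × 9.8 m/s² × 1182 m = 1.182×10^7 Pa = 116.6 atm
limestone: 2697 kg/m³ × 9.8 m/s² × 4498 m = 1.189×10^8 Pa = 1173 atm
chalk: 1930 kg/m³ × 9.8 m/s² × 1780 m = 3.367×10^7 Pa = 332.3 atm
Total = 116.6 + 1173 + 332.3 = 1622.2 atm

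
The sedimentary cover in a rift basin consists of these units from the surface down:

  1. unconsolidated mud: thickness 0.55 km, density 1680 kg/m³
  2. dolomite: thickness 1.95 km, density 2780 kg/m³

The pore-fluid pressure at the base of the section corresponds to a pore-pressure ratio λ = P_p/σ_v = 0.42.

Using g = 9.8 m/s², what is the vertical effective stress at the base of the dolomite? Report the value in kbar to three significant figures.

Overburden (lithostatic) stress σ_v:
unconsolidated mud: 1680 kg/m³ × 9.8 m/s² × 550 m = 9.055×10^6 Pa = 9.055 MPa
dolomite: 2780 kg/m³ × 9.8 m/s² × 1950 m = 5.313×10^7 Pa = 53.13 MPa
Total = 9.055 + 53.13 = 62.181 MPa
Pore pressure P_p = λ·σ_v = 0.42 × 62.18 MPa = 26.12 MPa
Effective stress σ' = σ_v − P_p = 62.18 − 26.12 = 36.065 MPa = 0.36065 kbar

0.361 kbar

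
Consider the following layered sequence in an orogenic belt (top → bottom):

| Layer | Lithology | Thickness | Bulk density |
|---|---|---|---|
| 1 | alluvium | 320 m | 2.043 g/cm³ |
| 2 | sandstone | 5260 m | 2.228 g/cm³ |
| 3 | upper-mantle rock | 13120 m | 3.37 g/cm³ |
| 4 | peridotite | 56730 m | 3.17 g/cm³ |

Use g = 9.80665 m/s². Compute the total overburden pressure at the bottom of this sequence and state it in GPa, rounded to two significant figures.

alluvium: 2043 kg/m³ × 9.80665 m/s² × 320 m = 6.411×10^6 Pa = 6.411×10^-3 GPa
sandstone: 2228 kg/m³ × 9.80665 m/s² × 5260 m = 1.149×10^8 Pa = 0.1149 GPa
upper-mantle rock: 3370 kg/m³ × 9.80665 m/s² × 13120 m = 4.336×10^8 Pa = 0.4336 GPa
peridotite: 3170 kg/m³ × 9.80665 m/s² × 56730 m = 1.764×10^9 Pa = 1.764 GPa
Total = 6.411×10^-3 + 0.1149 + 0.4336 + 1.764 = 2.3185 GPa

2.3 GPa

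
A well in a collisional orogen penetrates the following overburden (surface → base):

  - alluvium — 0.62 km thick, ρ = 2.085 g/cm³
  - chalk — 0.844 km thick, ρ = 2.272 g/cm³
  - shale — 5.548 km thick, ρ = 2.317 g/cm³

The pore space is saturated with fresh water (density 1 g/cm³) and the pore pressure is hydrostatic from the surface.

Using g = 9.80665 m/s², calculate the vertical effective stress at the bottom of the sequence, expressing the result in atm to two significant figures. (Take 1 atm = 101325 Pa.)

Overburden (lithostatic) stress σ_v:
alluvium: 2085 kg/m³ × 9.80665 m/s² × 620 m = 1.268×10^7 Pa = 12.68 MPa
chalk: 2272 kg/m³ × 9.80665 m/s² × 844 m = 1.880×10^7 Pa = 18.80 MPa
shale: 2317 kg/m³ × 9.80665 m/s² × 5548 m = 1.261×10^8 Pa = 126.1 MPa
Total = 12.68 + 18.80 + 126.1 = 157.54 MPa
Pore pressure P_p = 1000 kg/m³ × 9.80665 m/s² × 7012 m = 6.876×10^7 Pa = 68.76 MPa
Effective stress σ' = σ_v − P_p = 157.5 − 68.76 = 88.779 MPa = 876.19 atm

880 atm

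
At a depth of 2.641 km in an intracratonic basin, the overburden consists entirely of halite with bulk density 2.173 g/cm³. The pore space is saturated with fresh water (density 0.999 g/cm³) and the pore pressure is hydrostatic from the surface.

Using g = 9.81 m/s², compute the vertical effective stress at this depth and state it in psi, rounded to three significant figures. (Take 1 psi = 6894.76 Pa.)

4410 psi

Overburden (lithostatic) stress σ_v:
halite: 2173 kg/m³ × 9.81 m/s² × 2641 m = 5.630×10^7 Pa = 56.30 MPa
Pore pressure P_p = 999 kg/m³ × 9.81 m/s² × 2641 m = 2.588×10^7 Pa = 25.88 MPa
Effective stress σ' = σ_v − P_p = 56.30 − 25.88 = 30.416 MPa = 4411.5 psi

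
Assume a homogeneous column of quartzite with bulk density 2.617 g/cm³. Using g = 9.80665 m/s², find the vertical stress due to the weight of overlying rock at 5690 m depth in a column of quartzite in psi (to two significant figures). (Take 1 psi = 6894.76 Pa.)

quartzite: 2617 kg/m³ × 9.80665 m/s² × 5690 m = 1.460×10^8 Pa = 21180 psi

21000 psi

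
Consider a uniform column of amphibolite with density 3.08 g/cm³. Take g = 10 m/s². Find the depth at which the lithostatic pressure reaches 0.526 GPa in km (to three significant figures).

h = P/(ρg) = 0.526 GPa / (3080 kg/m³ × 10 m/s²) = 5.260×10^8 Pa / 30800 Pa/m = 17078 m
= 17.078 km

17.1 km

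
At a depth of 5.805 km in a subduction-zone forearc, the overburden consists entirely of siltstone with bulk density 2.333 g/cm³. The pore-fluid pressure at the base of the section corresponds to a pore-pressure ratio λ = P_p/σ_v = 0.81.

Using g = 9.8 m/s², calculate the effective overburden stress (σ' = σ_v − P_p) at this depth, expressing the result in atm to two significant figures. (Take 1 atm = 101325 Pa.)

250 atm

Overburden (lithostatic) stress σ_v:
siltstone: 2333 kg/m³ × 9.8 m/s² × 5805 m = 1.327×10^8 Pa = 132.7 MPa
Pore pressure P_p = λ·σ_v = 0.81 × 132.7 MPa = 107.5 MPa
Effective stress σ' = σ_v − P_p = 132.7 − 107.5 = 25.217 MPa = 248.87 atm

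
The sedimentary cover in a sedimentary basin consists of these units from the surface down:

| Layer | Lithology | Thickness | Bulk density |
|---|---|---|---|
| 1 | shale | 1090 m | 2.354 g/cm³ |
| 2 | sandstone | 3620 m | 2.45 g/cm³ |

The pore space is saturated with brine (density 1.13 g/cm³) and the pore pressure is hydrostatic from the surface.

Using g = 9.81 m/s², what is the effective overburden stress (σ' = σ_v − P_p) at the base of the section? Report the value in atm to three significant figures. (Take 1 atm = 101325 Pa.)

Overburden (lithostatic) stress σ_v:
shale: 2354 kg/m³ × 9.81 m/s² × 1090 m = 2.517×10^7 Pa = 25.17 MPa
sandstone: 2450 kg/m³ × 9.81 m/s² × 3620 m = 8.700×10^7 Pa = 87.00 MPa
Total = 25.17 + 87.00 = 112.18 MPa
Pore pressure P_p = 1130 kg/m³ × 9.81 m/s² × 4710 m = 5.221×10^7 Pa = 52.21 MPa
Effective stress σ' = σ_v − P_p = 112.2 − 52.21 = 59.964 MPa = 591.80 atm

592 atm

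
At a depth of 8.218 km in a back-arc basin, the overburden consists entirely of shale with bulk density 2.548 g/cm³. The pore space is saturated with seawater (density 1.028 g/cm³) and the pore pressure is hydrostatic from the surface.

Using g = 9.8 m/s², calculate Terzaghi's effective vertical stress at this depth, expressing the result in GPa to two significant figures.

Overburden (lithostatic) stress σ_v:
shale: 2548 kg/m³ × 9.8 m/s² × 8218 m = 2.052×10^8 Pa = 205.2 MPa
Pore pressure P_p = 1028 kg/m³ × 9.8 m/s² × 8218 m = 8.279×10^7 Pa = 82.79 MPa
Effective stress σ' = σ_v − P_p = 205.2 − 82.79 = 122.42 MPa = 0.12242 GPa

0.12 GPa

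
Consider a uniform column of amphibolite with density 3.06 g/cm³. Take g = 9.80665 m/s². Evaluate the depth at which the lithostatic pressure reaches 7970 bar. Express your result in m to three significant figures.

h = P/(ρg) = 7970 bar / (3060 kg/m³ × 9.80665 m/s²) = 7.970×10^8 Pa / 30008 Pa/m = 26559 m

26600 m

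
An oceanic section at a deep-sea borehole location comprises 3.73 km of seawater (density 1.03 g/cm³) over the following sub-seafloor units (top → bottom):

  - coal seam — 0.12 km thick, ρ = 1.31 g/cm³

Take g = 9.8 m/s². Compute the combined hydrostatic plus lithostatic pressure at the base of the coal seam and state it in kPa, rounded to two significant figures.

39000 kPa

seawater: 1030 kg/m³ × 9.8 m/s² × 3730 m = 3.765×10^7 Pa = 37651 kPa
coal seam: 1310 kg/m³ × 9.8 m/s² × 120 m = 1.541×10^6 Pa = 1541 kPa
Total = 37651 + 1541 = 39191 kPa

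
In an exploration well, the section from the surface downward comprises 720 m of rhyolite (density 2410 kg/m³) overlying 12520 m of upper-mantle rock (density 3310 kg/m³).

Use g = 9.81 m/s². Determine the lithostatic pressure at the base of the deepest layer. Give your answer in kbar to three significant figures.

4.24 kbar

rhyolite: 2410 kg/m³ × 9.81 m/s² × 720 m = 1.702×10^7 Pa = 0.1702 kbar
upper-mantle rock: 3310 kg/m³ × 9.81 m/s² × 12520 m = 4.065×10^8 Pa = 4.065 kbar
Total = 0.1702 + 4.065 = 4.2356 kbar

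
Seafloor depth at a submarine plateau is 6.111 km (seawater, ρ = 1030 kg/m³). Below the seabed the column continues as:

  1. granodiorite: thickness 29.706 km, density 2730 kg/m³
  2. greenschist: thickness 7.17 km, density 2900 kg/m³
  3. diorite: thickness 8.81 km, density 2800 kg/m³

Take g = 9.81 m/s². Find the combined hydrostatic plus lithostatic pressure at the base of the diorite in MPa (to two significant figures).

seawater: 1030 kg/m³ × 9.81 m/s² × 6111 m = 6.175×10^7 Pa = 61.75 MPa
granodiorite: 2730 kg/m³ × 9.81 m/s² × 29706 m = 7.956×10^8 Pa = 795.6 MPa
greenschist: 2900 kg/m³ × 9.81 m/s² × 7170 m = 2.040×10^8 Pa = 204.0 MPa
diorite: 2800 kg/m³ × 9.81 m/s² × 8810 m = 2.420×10^8 Pa = 242.0 MPa
Total = 61.75 + 795.6 + 204.0 + 242.0 = 1303.3 MPa

1300 MPa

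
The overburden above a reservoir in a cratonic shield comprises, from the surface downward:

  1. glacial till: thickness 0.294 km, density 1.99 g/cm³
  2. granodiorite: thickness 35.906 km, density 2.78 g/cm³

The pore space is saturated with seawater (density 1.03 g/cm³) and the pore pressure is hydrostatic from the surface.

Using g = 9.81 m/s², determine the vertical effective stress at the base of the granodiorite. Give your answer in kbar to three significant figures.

6.19 kbar

Overburden (lithostatic) stress σ_v:
glacial till: 1990 kg/m³ × 9.81 m/s² × 294 m = 5.739×10^6 Pa = 5.739 MPa
granodiorite: 2780 kg/m³ × 9.81 m/s² × 35906 m = 9.792×10^8 Pa = 979.2 MPa
Total = 5.739 + 979.2 = 984.96 MPa
Pore pressure P_p = 1030 kg/m³ × 9.81 m/s² × 36200 m = 3.658×10^8 Pa = 365.8 MPa
Effective stress σ' = σ_v − P_p = 985.0 − 365.8 = 619.19 MPa = 6.1919 kbar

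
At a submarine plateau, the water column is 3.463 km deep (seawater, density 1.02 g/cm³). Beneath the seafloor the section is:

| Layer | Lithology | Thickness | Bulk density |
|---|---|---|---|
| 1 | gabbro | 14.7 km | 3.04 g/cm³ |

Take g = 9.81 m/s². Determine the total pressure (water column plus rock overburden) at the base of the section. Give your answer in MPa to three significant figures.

473 MPa

seawater: 1020 kg/m³ × 9.81 m/s² × 3463 m = 3.465×10^7 Pa = 34.65 MPa
gabbro: 3040 kg/m³ × 9.81 m/s² × 14700 m = 4.384×10^8 Pa = 438.4 MPa
Total = 34.65 + 438.4 = 473.04 MPa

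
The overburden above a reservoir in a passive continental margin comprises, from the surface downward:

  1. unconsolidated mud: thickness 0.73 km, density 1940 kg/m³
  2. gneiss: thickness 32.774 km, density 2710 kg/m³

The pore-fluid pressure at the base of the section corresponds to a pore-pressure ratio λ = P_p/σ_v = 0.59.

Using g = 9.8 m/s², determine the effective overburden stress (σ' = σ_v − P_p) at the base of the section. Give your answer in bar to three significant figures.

Overburden (lithostatic) stress σ_v:
unconsolidated mud: 1940 kg/m³ × 9.8 m/s² × 730 m = 1.388×10^7 Pa = 13.88 MPa
gneiss: 2710 kg/m³ × 9.8 m/s² × 32774 m = 8.704×10^8 Pa = 870.4 MPa
Total = 13.88 + 870.4 = 884.29 MPa
Pore pressure P_p = λ·σ_v = 0.59 × 884.3 MPa = 521.7 MPa
Effective stress σ' = σ_v − P_p = 884.3 − 521.7 = 362.56 MPa = 3625.6 bar

3630 bar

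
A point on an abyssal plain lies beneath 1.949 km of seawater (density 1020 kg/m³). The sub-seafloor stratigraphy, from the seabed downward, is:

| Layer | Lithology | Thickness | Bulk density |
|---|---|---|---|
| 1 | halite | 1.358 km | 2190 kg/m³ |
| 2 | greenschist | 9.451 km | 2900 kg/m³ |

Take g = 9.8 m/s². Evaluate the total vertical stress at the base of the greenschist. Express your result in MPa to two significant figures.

seawater: 1020 kg/m³ × 9.8 m/s² × 1949 m = 1.948×10^7 Pa = 19.48 MPa
halite: 2190 kg/m³ × 9.8 m/s² × 1358 m = 2.915×10^7 Pa = 29.15 MPa
greenschist: 2900 kg/m³ × 9.8 m/s² × 9451 m = 2.686×10^8 Pa = 268.6 MPa
Total = 19.48 + 29.15 + 268.6 = 317.23 MPa

320 MPa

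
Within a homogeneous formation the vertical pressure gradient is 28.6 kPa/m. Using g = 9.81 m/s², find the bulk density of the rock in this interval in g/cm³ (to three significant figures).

2.92 g/cm³

ρ = (dP/dz)/g = 28.6 kPa/m / 9.81 m/s² = 28600 Pa/m / 9.81 m/s² = 2915.4 kg/m³
= 2.915 g/cm³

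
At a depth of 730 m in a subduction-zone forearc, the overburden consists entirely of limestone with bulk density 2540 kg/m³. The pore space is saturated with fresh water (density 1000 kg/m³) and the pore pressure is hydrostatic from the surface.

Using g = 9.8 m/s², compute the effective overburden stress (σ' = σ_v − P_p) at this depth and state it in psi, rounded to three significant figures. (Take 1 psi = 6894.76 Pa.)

Overburden (lithostatic) stress σ_v:
limestone: 2540 kg/m³ × 9.8 m/s² × 730 m = 1.817×10^7 Pa = 18.17 MPa
Pore pressure P_p = 1000 kg/m³ × 9.8 m/s² × 730 m = 7.154×10^6 Pa = 7.154 MPa
Effective stress σ' = σ_v − P_p = 18.17 − 7.154 = 11.017 MPa = 1597.9 psi

1600 psi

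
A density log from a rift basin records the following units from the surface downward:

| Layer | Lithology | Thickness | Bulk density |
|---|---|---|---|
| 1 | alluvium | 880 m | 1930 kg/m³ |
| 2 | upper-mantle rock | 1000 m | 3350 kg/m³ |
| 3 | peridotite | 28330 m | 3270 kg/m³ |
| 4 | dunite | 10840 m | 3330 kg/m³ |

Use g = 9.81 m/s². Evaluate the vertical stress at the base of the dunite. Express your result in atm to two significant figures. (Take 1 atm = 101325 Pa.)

alluvium: 1930 kg/m³ × 9.81 m/s² × 880 m = 1.666×10^7 Pa = 164.4 atm
upper-mantle rock: 3350 kg/m³ × 9.81 m/s² × 1000 m = 3.286×10^7 Pa = 324.3 atm
peridotite: 3270 kg/m³ × 9.81 m/s² × 28330 m = 9.088×10^8 Pa = 8969 atm
dunite: 3330 kg/m³ × 9.81 m/s² × 10840 m = 3.541×10^8 Pa = 3495 atm
Total = 164.4 + 324.3 + 8969 + 3495 = 12953 atm

13000 atm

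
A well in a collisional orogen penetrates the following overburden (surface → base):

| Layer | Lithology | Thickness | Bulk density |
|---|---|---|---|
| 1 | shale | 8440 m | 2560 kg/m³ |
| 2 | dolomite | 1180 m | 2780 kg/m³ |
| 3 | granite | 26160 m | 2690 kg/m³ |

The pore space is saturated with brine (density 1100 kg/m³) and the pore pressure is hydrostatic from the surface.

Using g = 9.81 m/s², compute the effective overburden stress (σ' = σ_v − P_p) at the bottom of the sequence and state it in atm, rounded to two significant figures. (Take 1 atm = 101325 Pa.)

5400 atm

Overburden (lithostatic) stress σ_v:
shale: 2560 kg/m³ × 9.81 m/s² × 8440 m = 2.120×10^8 Pa = 212.0 MPa
dolomite: 2780 kg/m³ × 9.81 m/s² × 1180 m = 3.218×10^7 Pa = 32.18 MPa
granite: 2690 kg/m³ × 9.81 m/s² × 26160 m = 6.903×10^8 Pa = 690.3 MPa
Total = 212.0 + 32.18 + 690.3 = 934.47 MPa
Pore pressure P_p = 1100 kg/m³ × 9.81 m/s² × 35780 m = 3.861×10^8 Pa = 386.1 MPa
Effective stress σ' = σ_v − P_p = 934.5 − 386.1 = 548.37 MPa = 5412.0 atm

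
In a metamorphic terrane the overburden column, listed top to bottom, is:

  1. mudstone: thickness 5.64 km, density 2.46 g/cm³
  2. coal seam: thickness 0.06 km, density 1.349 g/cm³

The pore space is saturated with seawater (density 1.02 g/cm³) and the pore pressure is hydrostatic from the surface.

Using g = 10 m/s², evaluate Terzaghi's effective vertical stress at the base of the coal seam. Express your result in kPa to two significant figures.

81000 kPa

Overburden (lithostatic) stress σ_v:
mudstone: 2460 kg/m³ × 10 m/s² × 5640 m = 1.387×10^8 Pa = 138.7 MPa
coal seam: 1349 kg/m³ × 10 m/s² × 60 m = 8.094×10^5 Pa = 0.8094 MPa
Total = 138.7 + 0.8094 = 139.55 MPa
Pore pressure P_p = 1020 kg/m³ × 10 m/s² × 5700 m = 5.814×10^7 Pa = 58.14 MPa
Effective stress σ' = σ_v − P_p = 139.6 − 58.14 = 81.413 MPa = 81413 kPa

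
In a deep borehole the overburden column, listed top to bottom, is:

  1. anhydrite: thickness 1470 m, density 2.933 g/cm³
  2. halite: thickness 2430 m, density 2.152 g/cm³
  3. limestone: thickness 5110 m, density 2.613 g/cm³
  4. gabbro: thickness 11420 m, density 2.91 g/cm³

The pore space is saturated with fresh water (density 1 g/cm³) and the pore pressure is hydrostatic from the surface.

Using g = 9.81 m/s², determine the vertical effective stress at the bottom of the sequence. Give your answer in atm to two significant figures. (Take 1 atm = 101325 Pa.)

Overburden (lithostatic) stress σ_v:
anhydrite: 2933 kg/m³ × 9.81 m/s² × 1470 m = 4.230×10^7 Pa = 42.30 MPa
halite: 2152 kg/m³ × 9.81 m/s² × 2430 m = 5.130×10^7 Pa = 51.30 MPa
limestone: 2613 kg/m³ × 9.81 m/s² × 5110 m = 1.310×10^8 Pa = 131.0 MPa
gabbro: 2910 kg/m³ × 9.81 m/s² × 11420 m = 3.260×10^8 Pa = 326.0 MPa
Total = 42.30 + 51.30 + 131.0 + 326.0 = 550.59 MPa
Pore pressure P_p = 1000 kg/m³ × 9.81 m/s² × 20430 m = 2.004×10^8 Pa = 200.4 MPa
Effective stress σ' = σ_v − P_p = 550.6 − 200.4 = 350.17 MPa = 3455.9 atm

3500 atm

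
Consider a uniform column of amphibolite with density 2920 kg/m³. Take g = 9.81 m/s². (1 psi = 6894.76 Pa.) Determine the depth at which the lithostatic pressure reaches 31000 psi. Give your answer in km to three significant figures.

h = P/(ρg) = 31000 psi / (2920 kg/m³ × 9.81 m/s²) = 2.137×10^8 Pa / 28645 Pa/m = 7461.5 m
= 7.4615 km

7.46 km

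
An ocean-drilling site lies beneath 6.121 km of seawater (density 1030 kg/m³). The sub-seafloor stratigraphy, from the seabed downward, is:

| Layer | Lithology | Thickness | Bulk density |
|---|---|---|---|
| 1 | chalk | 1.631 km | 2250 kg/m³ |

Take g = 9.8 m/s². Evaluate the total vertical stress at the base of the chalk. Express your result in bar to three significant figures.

seawater: 1030 kg/m³ × 9.8 m/s² × 6121 m = 6.179×10^7 Pa = 617.9 bar
chalk: 2250 kg/m³ × 9.8 m/s² × 1631 m = 3.596×10^7 Pa = 359.6 bar
Total = 617.9 + 359.6 = 977.49 bar

977 bar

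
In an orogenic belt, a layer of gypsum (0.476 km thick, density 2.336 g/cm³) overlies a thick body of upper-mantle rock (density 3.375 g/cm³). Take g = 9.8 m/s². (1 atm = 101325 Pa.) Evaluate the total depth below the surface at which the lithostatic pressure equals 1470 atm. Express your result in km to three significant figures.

4.65 km

Pressure at base of upper layers: 2336×9.8×476 = 1.090×10^7 Pa = 107.5 atm
Remaining pressure to be supplied by upper-mantle rock: 1.489×10^8 − 1.090×10^7 = 1.381×10^8 Pa
Additional depth in upper-mantle rock = 1.381×10^8 Pa / (3375 kg/m³ × 9.8 m/s²) = 4173.9 m
Total depth = 476 m + 4173.9 m = 4649.9 m
= 4.6499 km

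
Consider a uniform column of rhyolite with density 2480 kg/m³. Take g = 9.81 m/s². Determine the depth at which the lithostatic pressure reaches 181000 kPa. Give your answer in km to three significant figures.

h = P/(ρg) = 181000 kPa / (2480 kg/m³ × 9.81 m/s²) = 1.810×10^8 Pa / 24329 Pa/m = 7439.7 m
= 7.4397 km

7.44 km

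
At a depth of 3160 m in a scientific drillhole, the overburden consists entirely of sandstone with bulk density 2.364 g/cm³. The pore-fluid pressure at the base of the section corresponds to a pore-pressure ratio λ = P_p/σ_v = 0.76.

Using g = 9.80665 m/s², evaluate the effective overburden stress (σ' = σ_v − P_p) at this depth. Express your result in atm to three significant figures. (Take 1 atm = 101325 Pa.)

Overburden (lithostatic) stress σ_v:
sandstone: 2364 kg/m³ × 9.80665 m/s² × 3160 m = 7.326×10^7 Pa = 73.26 MPa
Pore pressure P_p = λ·σ_v = 0.76 × 73.26 MPa = 55.68 MPa
Effective stress σ' = σ_v − P_p = 73.26 − 55.68 = 17.582 MPa = 173.52 atm

174 atm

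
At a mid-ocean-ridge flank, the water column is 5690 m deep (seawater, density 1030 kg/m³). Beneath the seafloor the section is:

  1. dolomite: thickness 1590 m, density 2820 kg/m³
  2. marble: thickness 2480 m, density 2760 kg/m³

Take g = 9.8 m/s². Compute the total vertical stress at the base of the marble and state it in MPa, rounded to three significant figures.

seawater: 1030 kg/m³ × 9.8 m/s² × 5690 m = 5.743×10^7 Pa = 57.43 MPa
dolomite: 2820 kg/m³ × 9.8 m/s² × 1590 m = 4.394×10^7 Pa = 43.94 MPa
marble: 2760 kg/m³ × 9.8 m/s² × 2480 m = 6.708×10^7 Pa = 67.08 MPa
Total = 57.43 + 43.94 + 67.08 = 168.46 MPa

168 MPa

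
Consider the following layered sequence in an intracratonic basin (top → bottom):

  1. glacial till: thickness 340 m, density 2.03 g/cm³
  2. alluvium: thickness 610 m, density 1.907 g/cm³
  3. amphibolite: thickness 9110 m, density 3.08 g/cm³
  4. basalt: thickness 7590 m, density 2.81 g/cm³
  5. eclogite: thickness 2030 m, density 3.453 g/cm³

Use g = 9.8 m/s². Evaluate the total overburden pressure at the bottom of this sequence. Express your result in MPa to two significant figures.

570 MPa

glacial till: 2030 kg/m³ × 9.8 m/s² × 340 m = 6.764×10^6 Pa = 6.764 MPa
alluvium: 1907 kg/m³ × 9.8 m/s² × 610 m = 1.140×10^7 Pa = 11.40 MPa
amphibolite: 3080 kg/m³ × 9.8 m/s² × 9110 m = 2.750×10^8 Pa = 275.0 MPa
basalt: 2810 kg/m³ × 9.8 m/s² × 7590 m = 2.090×10^8 Pa = 209.0 MPa
eclogite: 3453 kg/m³ × 9.8 m/s² × 2030 m = 6.869×10^7 Pa = 68.69 MPa
Total = 6.764 + 11.40 + 275.0 + 209.0 + 68.69 = 570.85 MPa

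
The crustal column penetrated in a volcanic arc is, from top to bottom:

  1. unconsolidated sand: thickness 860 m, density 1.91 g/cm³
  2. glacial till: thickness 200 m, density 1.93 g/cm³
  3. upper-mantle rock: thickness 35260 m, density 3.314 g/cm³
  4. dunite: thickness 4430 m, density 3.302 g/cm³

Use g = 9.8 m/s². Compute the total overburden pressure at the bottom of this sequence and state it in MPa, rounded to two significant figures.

unconsolidated sand: 1910 kg/m³ × 9.8 m/s² × 860 m = 1.610×10^7 Pa = 16.10 MPa
glacial till: 1930 kg/m³ × 9.8 m/s² × 200 m = 3.783×10^6 Pa = 3.783 MPa
upper-mantle rock: 3314 kg/m³ × 9.8 m/s² × 35260 m = 1.145×10^9 Pa = 1145 MPa
dunite: 3302 kg/m³ × 9.8 m/s² × 4430 m = 1.434×10^8 Pa = 143.4 MPa
Total = 16.10 + 3.783 + 1145 + 143.4 = 1308.4 MPa

1300 MPa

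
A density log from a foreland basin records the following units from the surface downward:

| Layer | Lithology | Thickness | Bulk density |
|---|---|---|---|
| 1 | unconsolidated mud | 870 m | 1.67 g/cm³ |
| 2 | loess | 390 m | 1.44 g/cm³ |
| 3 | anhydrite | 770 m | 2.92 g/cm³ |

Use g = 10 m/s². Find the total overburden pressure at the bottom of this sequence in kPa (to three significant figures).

42600 kPa

unconsolidated mud: 1670 kg/m³ × 10 m/s² × 870 m = 1.453×10^7 Pa = 14529 kPa
loess: 1440 kg/m³ × 10 m/s² × 390 m = 5.616×10^6 Pa = 5616 kPa
anhydrite: 2920 kg/m³ × 10 m/s² × 770 m = 2.248×10^7 Pa = 22484 kPa
Total = 14529 + 5616 + 22484 = 42629 kPa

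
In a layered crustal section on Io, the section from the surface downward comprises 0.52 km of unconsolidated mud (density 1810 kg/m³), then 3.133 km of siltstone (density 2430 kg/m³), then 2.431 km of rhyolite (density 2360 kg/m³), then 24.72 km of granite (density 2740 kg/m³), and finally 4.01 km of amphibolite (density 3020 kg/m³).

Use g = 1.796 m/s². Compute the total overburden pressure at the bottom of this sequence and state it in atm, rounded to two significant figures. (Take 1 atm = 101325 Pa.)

unconsolidated mud: 1810 kg/m³ × 1.796 m/s² × 520 m = 1.690×10^6 Pa = 16.68 atm
siltstone: 2430 kg/m³ × 1.796 m/s² × 3133 m = 1.367×10^7 Pa = 134.9 atm
rhyolite: 2360 kg/m³ × 1.796 m/s² × 2431 m = 1.030×10^7 Pa = 101.7 atm
granite: 2740 kg/m³ × 1.796 m/s² × 24720 m = 1.216×10^8 Pa = 1201 atm
amphibolite: 3020 kg/m³ × 1.796 m/s² × 4010 m = 2.175×10^7 Pa = 214.7 atm
Total = 16.68 + 134.9 + 101.7 + 1201 + 214.7 = 1668.5 atm

1700 atm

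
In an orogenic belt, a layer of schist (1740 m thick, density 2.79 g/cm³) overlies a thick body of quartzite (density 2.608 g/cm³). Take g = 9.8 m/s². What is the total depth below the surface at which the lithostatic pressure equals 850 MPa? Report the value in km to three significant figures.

Pressure at base of upper layers: 2790×9.8×1740 = 4.758×10^7 Pa = 47.58 MPa
Remaining pressure to be supplied by quartzite: 8.500×10^8 − 4.758×10^7 = 8.024×10^8 Pa
Additional depth in quartzite = 8.024×10^8 Pa / (2608 kg/m³ × 9.8 m/s²) = 31396 m
Total depth = 1740 m + 31396 m = 33136 m
= 33.136 km

33.1 km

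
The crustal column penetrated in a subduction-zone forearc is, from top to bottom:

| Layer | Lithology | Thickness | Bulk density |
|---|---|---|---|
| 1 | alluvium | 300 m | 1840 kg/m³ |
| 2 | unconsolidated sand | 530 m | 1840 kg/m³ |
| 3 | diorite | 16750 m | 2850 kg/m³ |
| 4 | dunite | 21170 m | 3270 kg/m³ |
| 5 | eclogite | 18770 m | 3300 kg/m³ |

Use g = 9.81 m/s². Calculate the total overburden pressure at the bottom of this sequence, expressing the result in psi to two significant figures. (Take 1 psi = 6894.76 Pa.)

alluvium: 1840 kg/m³ × 9.81 m/s² × 300 m = 5.415×10^6 Pa = 785.4 psi
unconsolidated sand: 1840 kg/m³ × 9.81 m/s² × 530 m = 9.567×10^6 Pa = 1388 psi
diorite: 2850 kg/m³ × 9.81 m/s² × 16750 m = 4.683×10^8 Pa = 67922 psi
dunite: 3270 kg/m³ × 9.81 m/s² × 21170 m = 6.791×10^8 Pa = 98496 psi
eclogite: 3300 kg/m³ × 9.81 m/s² × 18770 m = 6.076×10^8 Pa = 88131 psi
Total = 785.4 + 1388 + 67922 + 98496 + 88131 = 2.5672×10^5 psi

260000 psi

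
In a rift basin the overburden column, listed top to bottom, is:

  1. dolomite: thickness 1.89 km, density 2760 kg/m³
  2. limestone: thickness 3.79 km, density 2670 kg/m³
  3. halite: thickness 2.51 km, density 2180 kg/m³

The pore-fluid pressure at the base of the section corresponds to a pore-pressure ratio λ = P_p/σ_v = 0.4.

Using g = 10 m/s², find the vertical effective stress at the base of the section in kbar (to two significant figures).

1.2 kbar

Overburden (lithostatic) stress σ_v:
dolomite: 2760 kg/m³ × 10 m/s² × 1890 m = 5.216×10^7 Pa = 52.16 MPa
limestone: 2670 kg/m³ × 10 m/s² × 3790 m = 1.012×10^8 Pa = 101.2 MPa
halite: 2180 kg/m³ × 10 m/s² × 2510 m = 5.472×10^7 Pa = 54.72 MPa
Total = 52.16 + 101.2 + 54.72 = 208.07 MPa
Pore pressure P_p = λ·σ_v = 0.4 × 208.1 MPa = 83.23 MPa
Effective stress σ' = σ_v − P_p = 208.1 − 83.23 = 124.84 MPa = 1.2485 kbar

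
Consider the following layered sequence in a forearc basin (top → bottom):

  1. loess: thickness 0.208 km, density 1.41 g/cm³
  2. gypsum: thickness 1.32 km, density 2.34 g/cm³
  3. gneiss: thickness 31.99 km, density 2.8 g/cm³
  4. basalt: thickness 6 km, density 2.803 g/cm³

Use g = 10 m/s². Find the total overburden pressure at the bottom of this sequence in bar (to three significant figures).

11000 bar

loess: 1410 kg/m³ × 10 m/s² × 208 m = 2.933×10^6 Pa = 29.33 bar
gypsum: 2340 kg/m³ × 10 m/s² × 1320 m = 3.089×10^7 Pa = 308.9 bar
gneiss: 2800 kg/m³ × 10 m/s² × 31990 m = 8.957×10^8 Pa = 8957 bar
basalt: 2803 kg/m³ × 10 m/s² × 6000 m = 1.682×10^8 Pa = 1682 bar
Total = 29.33 + 308.9 + 8957 + 1682 = 10977 bar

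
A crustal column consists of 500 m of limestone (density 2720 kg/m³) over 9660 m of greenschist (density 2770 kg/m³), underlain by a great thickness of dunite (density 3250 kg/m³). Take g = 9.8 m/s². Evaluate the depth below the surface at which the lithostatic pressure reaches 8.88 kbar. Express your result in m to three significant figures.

Pressure at base of upper layers: 2720×9.8×500 + 2770×9.8×9660 = 2.756×10^8 Pa = 2.756 kbar
Remaining pressure to be supplied by dunite: 8.880×10^8 − 2.756×10^8 = 6.124×10^8 Pa
Additional depth in dunite = 6.124×10^8 Pa / (3250 kg/m³ × 9.8 m/s²) = 19229 m
Total depth = 10160 m + 19229 m = 29389 m

29400 m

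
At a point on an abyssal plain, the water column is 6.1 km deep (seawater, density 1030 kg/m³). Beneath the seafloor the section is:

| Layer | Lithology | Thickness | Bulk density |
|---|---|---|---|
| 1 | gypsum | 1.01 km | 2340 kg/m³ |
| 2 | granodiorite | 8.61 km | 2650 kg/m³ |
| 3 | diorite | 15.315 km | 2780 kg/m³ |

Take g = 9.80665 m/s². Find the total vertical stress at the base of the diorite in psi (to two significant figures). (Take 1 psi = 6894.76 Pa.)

seawater: 1030 kg/m³ × 9.80665 m/s² × 6100 m = 6.162×10^7 Pa = 8937 psi
gypsum: 2340 kg/m³ × 9.80665 m/s² × 1010 m = 2.318×10^7 Pa = 3362 psi
granodiorite: 2650 kg/m³ × 9.80665 m/s² × 8610 m = 2.238×10^8 Pa = 32453 psi
diorite: 2780 kg/m³ × 9.80665 m/s² × 15315 m = 4.175×10^8 Pa = 60557 psi
Total = 8937 + 3362 + 32453 + 60557 = 1.0531×10^5 psi

110000 psi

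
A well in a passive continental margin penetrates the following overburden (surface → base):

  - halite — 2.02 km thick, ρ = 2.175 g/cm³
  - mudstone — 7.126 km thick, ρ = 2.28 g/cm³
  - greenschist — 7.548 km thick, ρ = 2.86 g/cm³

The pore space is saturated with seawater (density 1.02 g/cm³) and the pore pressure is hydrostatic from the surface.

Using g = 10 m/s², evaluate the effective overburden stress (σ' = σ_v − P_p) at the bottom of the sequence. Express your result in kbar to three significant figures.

2.52 kbar

Overburden (lithostatic) stress σ_v:
halite: 2175 kg/m³ × 10 m/s² × 2020 m = 4.394×10^7 Pa = 43.94 MPa
mudstone: 2280 kg/m³ × 10 m/s² × 7126 m = 1.625×10^8 Pa = 162.5 MPa
greenschist: 2860 kg/m³ × 10 m/s² × 7548 m = 2.159×10^8 Pa = 215.9 MPa
Total = 43.94 + 162.5 + 215.9 = 422.28 MPa
Pore pressure P_p = 1020 kg/m³ × 10 m/s² × 16694 m = 1.703×10^8 Pa = 170.3 MPa
Effective stress σ' = σ_v − P_p = 422.3 − 170.3 = 252.00 MPa = 2.5200 kbar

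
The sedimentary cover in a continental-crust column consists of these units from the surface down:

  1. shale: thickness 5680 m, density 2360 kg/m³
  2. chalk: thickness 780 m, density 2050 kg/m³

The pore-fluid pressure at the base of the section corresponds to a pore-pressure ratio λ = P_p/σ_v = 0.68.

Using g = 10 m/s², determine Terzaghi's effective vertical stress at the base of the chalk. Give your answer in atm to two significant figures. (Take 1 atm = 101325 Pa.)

470 atm

Overburden (lithostatic) stress σ_v:
shale: 2360 kg/m³ × 10 m/s² × 5680 m = 1.340×10^8 Pa = 134.0 MPa
chalk: 2050 kg/m³ × 10 m/s² × 780 m = 1.599×10^7 Pa = 15.99 MPa
Total = 134.0 + 15.99 = 150.04 MPa
Pore pressure P_p = λ·σ_v = 0.68 × 150.0 MPa = 102.0 MPa
Effective stress σ' = σ_v − P_p = 150.0 − 102.0 = 48.012 MPa = 473.84 atm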